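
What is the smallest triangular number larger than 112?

Solve n(n+1)/2 > 112 for integer n.
The largest n with value ≤ 112 is 14 (since 105 ≤ 112 < 120), so the first above is n = 15, value 120.

120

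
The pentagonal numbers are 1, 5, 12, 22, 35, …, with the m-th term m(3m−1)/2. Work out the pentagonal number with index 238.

84847

The 238th pentagonal number is n(3n−1)/2 with n = 238.
238·(3·238 − 1)/2 = 238·713/2 = 84847.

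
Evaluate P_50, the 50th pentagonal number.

3725

The 50th pentagonal number is n(3n−1)/2 with n = 50.
50·(3·50 − 1)/2 = 50·149/2 = 3725.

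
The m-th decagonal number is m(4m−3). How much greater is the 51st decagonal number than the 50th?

401

Consecutive decagonal numbers differ by 8n − 7: here 8·51 − 7 = 401.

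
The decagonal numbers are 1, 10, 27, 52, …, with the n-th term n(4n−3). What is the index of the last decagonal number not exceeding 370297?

Solve n(4n−3) ≤ 370297 for integer n.
n = 304 gives 368752 ≤ 370297, while n = 305 gives 371185 > 370297; so the answer is index 304.

304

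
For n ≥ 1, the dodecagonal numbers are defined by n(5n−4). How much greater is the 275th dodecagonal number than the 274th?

Consecutive dodecagonal numbers differ by 10n − 9: here 10·275 − 9 = 2741.

2741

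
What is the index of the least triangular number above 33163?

Solve n(n+1)/2 > 33163 for integer n.
The largest n with value ≤ 33163 is 257 (since 33153 ≤ 33163 < 33411), so the first above is n = 258, value 33411.

258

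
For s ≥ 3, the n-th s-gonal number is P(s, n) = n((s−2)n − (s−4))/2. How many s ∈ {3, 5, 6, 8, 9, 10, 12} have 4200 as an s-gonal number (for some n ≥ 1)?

s = 3: P(3, 91) = 4186 and P(3, 92) = 4278; 4200 is not s-gonal.
s = 5: P(5, 53) = 4187 and P(5, 54) = 4347; 4200 is not s-gonal.
s = 6: P(6, 46) = 4186 and P(6, 47) = 4371; 4200 is not s-gonal.
s = 8: P(8, 37) = 4033 and P(8, 38) = 4256; 4200 is not s-gonal.
s = 9: P(9, 35) = 4200. ✓
s = 10: P(10, 32) = 4000 and P(10, 33) = 4257; 4200 is not s-gonal.
s = 12: P(12, 29) = 4089 and P(12, 30) = 4380; 4200 is not s-gonal.
Hits: s ∈ {9} → 1.

1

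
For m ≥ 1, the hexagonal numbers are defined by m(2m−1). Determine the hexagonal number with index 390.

The 390th hexagonal number is n(2n−1) with n = 390.
390·(2·390 − 1) = 390·779 = 303810.

303810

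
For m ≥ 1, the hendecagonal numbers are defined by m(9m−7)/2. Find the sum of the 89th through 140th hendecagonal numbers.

Σ i(9i−7)/2 = (9Σi² − 7Σi) / 2 over i = 89..140.
Σi = 9870 − 3916 = 5954 and Σi² = 924490 − 231044 = 693446.
(9·693446 − 7·5954) / 2 = 6199336/2 = 3099668.

3099668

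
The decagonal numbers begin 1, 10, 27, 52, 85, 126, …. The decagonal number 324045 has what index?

285

Set n(4n−3) = 324045, giving 4n² − 3n − 324045 = 0.
The discriminant is 9 + 16·324045 = 5184729, and √5184729 = 2277.
So n = (3 + 2277) / 8 = 2280/8 = 285.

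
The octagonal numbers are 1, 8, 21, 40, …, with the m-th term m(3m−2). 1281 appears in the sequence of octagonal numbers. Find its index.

Set n(3n−2) = 1281, giving 3n² − 2n − 1281 = 0.
So n = (2 + 124) / 6 = 126/6 = 21.

21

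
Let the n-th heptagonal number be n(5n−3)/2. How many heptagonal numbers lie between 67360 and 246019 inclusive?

150

The n-th heptagonal number is n(5n−3)/2.
Smallest index with value ≥ 67360: n = 165 (giving 67815).
Largest index with value ≤ 246019: n = 314 (giving 246019).
Indices 165 through 314: 150 terms.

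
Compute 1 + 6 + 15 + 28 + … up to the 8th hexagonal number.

372

Σ i(2i−1) = 2Σi² − Σi over i = 1..8.
Σi = 36 and Σi² = 204.
2·204 − 1·36 = 372.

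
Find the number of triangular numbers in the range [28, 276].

The n-th triangular number is n(n+1)/2.
Smallest index with value ≥ 28: n = 7 (giving 28).
Largest index with value ≤ 276: n = 23 (giving 276).
Indices 7 through 23: 17 terms.

17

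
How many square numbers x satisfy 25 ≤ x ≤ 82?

5

The n-th square number is n².
Smallest index with value ≥ 25: n = 5 (giving 25).
Largest index with value ≤ 82: n = 9 (giving 81).
Indices 5 through 9: 5 terms.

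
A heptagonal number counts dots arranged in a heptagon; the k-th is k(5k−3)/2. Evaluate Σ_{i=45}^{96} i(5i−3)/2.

669916

Σ i(5i−3)/2 = (5Σi² − 3Σi) / 2 over i = 45..96.
Σi = 4656 − 990 = 3666 and Σi² = 299536 − 29370 = 270166.
(5·270166 − 3·3666) / 2 = 1339832/2 = 669916.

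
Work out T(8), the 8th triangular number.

The 8th triangular number is n(n+1)/2 with n = 8.
8·9/2 = 72/2 = 36.

36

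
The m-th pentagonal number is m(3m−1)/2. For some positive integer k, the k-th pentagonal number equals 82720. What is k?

235

Set n(3n−1)/2 = 82720, giving 3n² − n − 165440 = 0.
The discriminant is 1 + 24·82720 = 1985281, and √1985281 = 1409.
So n = (1 + 1409) / 6 = 1410/6 = 235.
Check: 235·(3·235 − 1)/2 = 82720. ✓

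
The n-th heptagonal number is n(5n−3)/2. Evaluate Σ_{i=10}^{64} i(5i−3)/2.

Σ i(5i−3)/2 = (5Σi² − 3Σi) / 2 over i = 10..64.
Σi = 2080 − 45 = 2035 and Σi² = 89440 − 285 = 89155.
(5·89155 − 3·2035) / 2 = 439670/2 = 219835.

219835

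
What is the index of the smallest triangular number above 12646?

Solve n(n+1)/2 > 12646 for integer n.
The largest n with value ≤ 12646 is 158 (since 12561 ≤ 12646 < 12720), so the first above is n = 159, value 12720.

159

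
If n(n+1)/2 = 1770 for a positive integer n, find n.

Set n(n+1)/2 = 1770, giving n² + n − 3540 = 0.
So n = (-1 + 119) / 2 = 118/2 = 59.

59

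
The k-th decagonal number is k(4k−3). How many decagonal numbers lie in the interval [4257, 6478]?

8

The n-th decagonal number is n(4n−3).
Smallest index with value ≥ 4257: n = 33 (giving 4257).
Largest index with value ≤ 6478: n = 40 (giving 6280).
Indices 33 through 40: 8 terms.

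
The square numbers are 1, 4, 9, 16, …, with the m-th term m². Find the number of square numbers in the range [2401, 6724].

The n-th square number is n².
Smallest index with value ≥ 2401: n = 49 (giving 2401).
Largest index with value ≤ 6724: n = 82 (giving 6724).
Indices 49 through 82: 34 terms.

34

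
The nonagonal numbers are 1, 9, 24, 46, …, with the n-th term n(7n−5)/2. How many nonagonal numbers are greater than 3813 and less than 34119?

66

The n-th nonagonal number is n(7n−5)/2.
Smallest index with value > 3813: n = 34 (giving 3961).
Largest index with value < 34119: n = 99 (giving 34056).
Indices 34 through 99: 66 terms.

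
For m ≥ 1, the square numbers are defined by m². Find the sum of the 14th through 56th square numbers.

Σ_{i=14}^{56} i² = 60116 − 819 = 59297.

59297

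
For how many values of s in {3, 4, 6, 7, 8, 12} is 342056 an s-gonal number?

s = 3: P(3, 826) = 341551 and P(3, 827) = 342378; 342056 is not s-gonal.
s = 4: P(4, 584) = 341056 and P(4, 585) = 342225; 342056 is not s-gonal.
s = 6: P(6, 413) = 340725 and P(6, 414) = 342378; 342056 is not s-gonal.
s = 7: P(7, 370) = 341695 and P(7, 371) = 343546; 342056 is not s-gonal.
s = 8: P(8, 338) = 342056. ✓
s = 12: P(12, 261) = 339561 and P(12, 262) = 342172; 342056 is not s-gonal.
Hits: s ∈ {8} → 1.

1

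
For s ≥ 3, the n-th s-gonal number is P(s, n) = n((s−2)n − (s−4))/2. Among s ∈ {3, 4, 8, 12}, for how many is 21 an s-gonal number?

s = 3: P(3, 6) = 21. ✓
s = 4: P(4, 4) = 16 and P(4, 5) = 25; 21 is not s-gonal.
s = 8: P(8, 3) = 21. ✓
s = 12: P(12, 2) = 12 and P(12, 3) = 33; 21 is not s-gonal.
Hits: s ∈ {3, 8} → 2.

2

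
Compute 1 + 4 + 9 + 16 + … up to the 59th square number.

Σ_{i=1}^{59} i² = 59·60·119/6 = 70210.

70210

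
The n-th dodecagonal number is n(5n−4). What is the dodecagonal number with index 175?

152425

175·(5·175 − 4) = 175·871 = 152425.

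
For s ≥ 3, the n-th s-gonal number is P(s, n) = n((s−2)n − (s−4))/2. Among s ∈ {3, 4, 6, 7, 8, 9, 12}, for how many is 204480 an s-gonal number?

s = 3: P(3, 639) = 204480. ✓
s = 4: P(4, 452) = 204304 and P(4, 453) = 205209; 204480 is not s-gonal.
s = 6: P(6, 320) = 204480. ✓
s = 7: P(7, 286) = 204061 and P(7, 287) = 205492; 204480 is not s-gonal.
s = 8: P(8, 261) = 203841 and P(8, 262) = 205408; 204480 is not s-gonal.
s = 9: P(9, 242) = 204369 and P(9, 243) = 206064; 204480 is not s-gonal.
s = 12: P(12, 202) = 203212 and P(12, 203) = 205233; 204480 is not s-gonal.
Hits: s ∈ {3, 6} → 2.

2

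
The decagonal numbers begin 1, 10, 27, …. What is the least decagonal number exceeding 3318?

Solve n(4n−3) > 3318 for integer n.
The largest n with value ≤ 3318 is 29 (since 3277 ≤ 3318 < 3510), so the first above is n = 30, value 3510.

3510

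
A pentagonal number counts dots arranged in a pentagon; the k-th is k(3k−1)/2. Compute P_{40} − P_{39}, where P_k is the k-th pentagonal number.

Consecutive pentagonal numbers differ by 3n − 2: here 3·40 − 2 = 118.

118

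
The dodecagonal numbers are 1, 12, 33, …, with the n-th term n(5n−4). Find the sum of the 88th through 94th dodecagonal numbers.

Σ i(5i−4) = 5Σi² − 4Σi over i = 88..94.
Σi = 4465 − 3828 = 637 and Σi² = 281295 − 223300 = 57995.
5·57995 − 4·637 = 287427.

287427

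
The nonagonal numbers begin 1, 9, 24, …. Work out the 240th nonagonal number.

201000

The 240th nonagonal number is n(7n−5)/2 with n = 240.
240·(7·240 − 5)/2 = 240·1675/2 = 201000.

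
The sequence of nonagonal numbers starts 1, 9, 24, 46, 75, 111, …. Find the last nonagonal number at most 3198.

3075

Solve n(7n−5)/2 ≤ 3198 for integer n.
n = 30 gives 3075 ≤ 3198, while n = 31 gives 3286 > 3198; so the answer is 3075.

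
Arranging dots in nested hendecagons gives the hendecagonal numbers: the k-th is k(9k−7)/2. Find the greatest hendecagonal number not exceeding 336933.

Solve n(9n−7)/2 ≤ 336933 for integer n.
n = 274 gives 336883 ≤ 336933, while n = 275 gives 339350 > 336933; so the answer is 336883.

336883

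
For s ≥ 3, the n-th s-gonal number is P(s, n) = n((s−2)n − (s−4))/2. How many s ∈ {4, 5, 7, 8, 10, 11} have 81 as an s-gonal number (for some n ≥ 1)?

2

s = 4: P(4, 9) = 81. ✓
s = 5: P(5, 7) = 70 and P(5, 8) = 92; 81 is not s-gonal.
s = 7: P(7, 6) = 81. ✓
s = 8: P(8, 5) = 65 and P(8, 6) = 96; 81 is not s-gonal.
s = 10: P(10, 4) = 52 and P(10, 5) = 85; 81 is not s-gonal.
s = 11: P(11, 4) = 58 and P(11, 5) = 95; 81 is not s-gonal.
Hits: s ∈ {4, 7} → 2.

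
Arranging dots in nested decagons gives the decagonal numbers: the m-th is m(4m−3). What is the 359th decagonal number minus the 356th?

359·(4·359 − 3) = 514447 and 356·(4·356 − 3) = 505876.
Difference: 514447 − 505876 = 8571.

8571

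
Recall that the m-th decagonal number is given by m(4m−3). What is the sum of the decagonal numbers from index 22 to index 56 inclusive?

Σ i(4i−3) = 4Σi² − 3Σi over i = 22..56.
Σi = 1596 − 231 = 1365 and Σi² = 60116 − 3311 = 56805.
4·56805 − 3·1365 = 223125.

223125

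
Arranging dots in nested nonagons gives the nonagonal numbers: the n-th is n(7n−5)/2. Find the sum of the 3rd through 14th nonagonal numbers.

3280

Σ i(7i−5)/2 = (7Σi² − 5Σi) / 2 over i = 3..14.
Σi = 105 − 3 = 102 and Σi² = 1015 − 5 = 1010.
(7·1010 − 5·102) / 2 = 6560/2 = 3280.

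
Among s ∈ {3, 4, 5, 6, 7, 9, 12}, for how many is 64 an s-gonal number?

2

s = 3: P(3, 10) = 55 and P(3, 11) = 66; 64 is not s-gonal.
s = 4: P(4, 8) = 64. ✓
s = 5: P(5, 6) = 51 and P(5, 7) = 70; 64 is not s-gonal.
s = 6: P(6, 5) = 45 and P(6, 6) = 66; 64 is not s-gonal.
s = 7: P(7, 5) = 55 and P(7, 6) = 81; 64 is not s-gonal.
s = 9: P(9, 4) = 46 and P(9, 5) = 75; 64 is not s-gonal.
s = 12: P(12, 4) = 64. ✓
Hits: s ∈ {4, 12} → 2.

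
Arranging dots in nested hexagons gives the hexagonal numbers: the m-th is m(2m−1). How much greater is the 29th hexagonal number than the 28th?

113

Consecutive hexagonal numbers differ by 4n − 3: here 4·29 − 3 = 113.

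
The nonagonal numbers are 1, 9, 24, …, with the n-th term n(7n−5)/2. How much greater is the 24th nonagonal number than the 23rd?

Consecutive nonagonal numbers differ by 7n − 6: here 7·24 − 6 = 162.

162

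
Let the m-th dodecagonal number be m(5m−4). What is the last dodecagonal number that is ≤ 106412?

Solve n(5n−4) ≤ 106412 for integer n.
n = 146 gives 105996 ≤ 106412, while n = 147 gives 107457 > 106412; so the answer is 105996.

105996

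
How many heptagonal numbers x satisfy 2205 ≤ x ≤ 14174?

The n-th heptagonal number is n(5n−3)/2.
Smallest index with value ≥ 2205: n = 30 (giving 2205).
Largest index with value ≤ 14174: n = 75 (giving 13950).
Indices 30 through 75: 46 terms.

46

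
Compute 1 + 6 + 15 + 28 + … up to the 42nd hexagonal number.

50267

Σ i(2i−1) = 2Σi² − Σi over i = 1..42.
Σi = 903 and Σi² = 25585.
2·25585 − 1·903 = 50267.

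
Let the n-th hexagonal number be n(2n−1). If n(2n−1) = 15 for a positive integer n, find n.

3

Set n(2n−1) = 15, giving 2n² − n − 15 = 0.
The discriminant is 1 + 8·15 = 121, and √121 = 11.
So n = (1 + 11) / 4 = 12/4 = 3.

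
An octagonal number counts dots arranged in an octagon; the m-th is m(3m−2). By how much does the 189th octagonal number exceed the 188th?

1129

Consecutive octagonal numbers differ by 6n − 5: here 6·189 − 5 = 1129.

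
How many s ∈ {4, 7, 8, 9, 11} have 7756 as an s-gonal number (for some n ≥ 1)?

s = 4: P(4, 88) = 7744 and P(4, 89) = 7921; 7756 is not s-gonal.
s = 7: P(7, 56) = 7756. ✓
s = 8: P(8, 51) = 7701 and P(8, 52) = 8008; 7756 is not s-gonal.
s = 9: P(9, 47) = 7614 and P(9, 48) = 7944; 7756 is not s-gonal.
s = 11: P(11, 41) = 7421 and P(11, 42) = 7791; 7756 is not s-gonal.
Hits: s ∈ {7} → 1.

1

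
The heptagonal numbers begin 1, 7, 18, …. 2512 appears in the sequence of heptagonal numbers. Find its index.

Set n(5n−3)/2 = 2512, giving 5n² − 3n − 5024 = 0.
The discriminant is 9 + 40·2512 = 100489, and √100489 = 317.
So n = (3 + 317) / 10 = 320/10 = 32.

32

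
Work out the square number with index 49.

2401

The 49th square number is n² with n = 49.
49² = 2401.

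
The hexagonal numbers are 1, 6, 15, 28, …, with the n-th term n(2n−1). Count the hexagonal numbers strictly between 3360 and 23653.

67

The n-th hexagonal number is n(2n−1).
Smallest index with value > 3360: n = 42 (giving 3486).
Largest index with value < 23653: n = 108 (giving 23220).
Indices 42 through 108: 67 terms.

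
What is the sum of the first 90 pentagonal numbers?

368550

Σ i(3i−1)/2 = (3Σi² − Σi) / 2 over i = 1..90.
Σi = 4095 and Σi² = 247065.
(3·247065 − 1·4095) / 2 = 737100/2 = 368550.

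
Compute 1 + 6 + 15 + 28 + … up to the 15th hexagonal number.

Σ i(2i−1) = 2Σi² − Σi over i = 1..15.
Σi = 120 and Σi² = 1240.
2·1240 − 1·120 = 2360.

2360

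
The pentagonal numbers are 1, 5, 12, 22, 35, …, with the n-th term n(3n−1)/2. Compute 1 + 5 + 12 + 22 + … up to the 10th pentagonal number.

550

Σ i(3i−1)/2 = (3Σi² − Σi) / 2 over i = 1..10.
Σi = 55 and Σi² = 385.
(3·385 − 1·55) / 2 = 1100/2 = 550.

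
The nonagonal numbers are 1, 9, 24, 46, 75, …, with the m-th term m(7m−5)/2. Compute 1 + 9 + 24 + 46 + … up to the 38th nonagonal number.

Σ i(7i−5)/2 = (7Σi² − 5Σi) / 2 over i = 1..38.
Σi = 741 and Σi² = 19019.
(7·19019 − 5·741) / 2 = 129428/2 = 64714.

64714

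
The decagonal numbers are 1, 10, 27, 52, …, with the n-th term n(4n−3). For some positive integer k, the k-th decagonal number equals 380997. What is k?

Set n(4n−3) = 380997, giving 4n² − 3n − 380997 = 0.
The discriminant is 9 + 16·380997 = 6095961, and √6095961 = 2469.
So n = (3 + 2469) / 8 = 2472/8 = 309.

309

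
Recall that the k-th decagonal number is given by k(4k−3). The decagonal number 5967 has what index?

39

Set n(4n−3) = 5967, giving 4n² − 3n − 5967 = 0.
So n = (3 + 309) / 8 = 312/8 = 39.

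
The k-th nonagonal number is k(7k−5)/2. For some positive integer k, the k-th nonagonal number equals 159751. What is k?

214

Set n(7n−5)/2 = 159751, giving 7n² − 5n − 319502 = 0.
The discriminant is 25 + 56·159751 = 8946081, and √8946081 = 2991.
So n = (5 + 2991) / 14 = 2996/14 = 214.
Check: 214·(7·214 − 5)/2 = 159751. ✓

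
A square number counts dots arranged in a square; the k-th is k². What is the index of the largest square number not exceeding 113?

Solve n² ≤ 113 for integer n.
n = 10 gives 100 ≤ 113, while n = 11 gives 121 > 113; so the answer is index 10.

10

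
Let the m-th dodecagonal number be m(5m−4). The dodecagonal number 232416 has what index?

216

Set n(5n−4) = 232416, giving 5n² − 4n − 232416 = 0.
The discriminant is 16 + 20·232416 = 4648336, and √4648336 = 2156.
So n = (4 + 2156) / 10 = 2160/10 = 216.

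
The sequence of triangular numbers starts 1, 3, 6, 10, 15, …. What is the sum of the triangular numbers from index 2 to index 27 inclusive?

3653

Σ i(i+1)/2 = (Σi² + Σi) / 2 over i = 2..27.
Σi = 378 − 1 = 377 and Σi² = 6930 − 1 = 6929.
(1·6929 + 1·377) / 2 = 7306/2 = 3653.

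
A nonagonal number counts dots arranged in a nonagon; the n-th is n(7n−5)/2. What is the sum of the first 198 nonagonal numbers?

Σ i(7i−5)/2 = (7Σi² − 5Σi) / 2 over i = 1..198.
Σi = 19701 and Σi² = 2607099.
(7·2607099 − 5·19701) / 2 = 18151188/2 = 9075594.

9075594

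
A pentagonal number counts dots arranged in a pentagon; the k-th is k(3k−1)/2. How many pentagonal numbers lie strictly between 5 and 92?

The n-th pentagonal number is n(3n−1)/2.
Smallest index with value > 5: n = 3 (giving 12).
Largest index with value < 92: n = 7 (giving 70).
Indices 3 through 7: 5 terms.

5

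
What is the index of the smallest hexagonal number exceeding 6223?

57

Solve n(2n−1) > 6223 for integer n.
The largest n with value ≤ 6223 is 56 (since 6216 ≤ 6223 < 6441), so the first above is n = 57, value 6441.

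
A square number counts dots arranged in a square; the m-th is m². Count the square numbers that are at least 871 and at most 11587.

78

The n-th square number is n².
Smallest index with value ≥ 871: n = 30 (giving 900).
Largest index with value ≤ 11587: n = 107 (giving 11449).
Indices 30 through 107: 78 terms.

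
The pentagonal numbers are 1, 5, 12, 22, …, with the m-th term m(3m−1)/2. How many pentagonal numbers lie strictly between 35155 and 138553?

The n-th pentagonal number is n(3n−1)/2.
Smallest index with value > 35155: n = 154 (giving 35497).
Largest index with value < 138553: n = 304 (giving 138472).
Indices 154 through 304: 151 terms.

151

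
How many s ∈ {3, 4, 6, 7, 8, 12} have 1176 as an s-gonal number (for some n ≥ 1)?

s = 3: P(3, 48) = 1176. ✓
s = 4: P(4, 34) = 1156 and P(4, 35) = 1225; 1176 is not s-gonal.
s = 6: P(6, 24) = 1128 and P(6, 25) = 1225; 1176 is not s-gonal.
s = 7: P(7, 21) = 1071 and P(7, 22) = 1177; 1176 is not s-gonal.
s = 8: P(8, 20) = 1160 and P(8, 21) = 1281; 1176 is not s-gonal.
s = 12: P(12, 15) = 1065 and P(12, 16) = 1216; 1176 is not s-gonal.
Hits: s ∈ {3} → 1.

1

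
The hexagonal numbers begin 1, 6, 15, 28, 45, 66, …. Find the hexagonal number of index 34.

The 34th hexagonal number is n(2n−1) with n = 34.
34·(2·34 − 1) = 34·67 = 2278.

2278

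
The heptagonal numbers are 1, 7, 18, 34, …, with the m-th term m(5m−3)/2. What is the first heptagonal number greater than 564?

616

Solve n(5n−3)/2 > 564 for integer n.
The largest n with value ≤ 564 is 15 (since 540 ≤ 564 < 616), so the first above is n = 16, value 616.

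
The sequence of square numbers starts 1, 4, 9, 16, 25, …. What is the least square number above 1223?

1225

Solve n² > 1223 for integer n.
The largest n with value ≤ 1223 is 34 (since 1156 ≤ 1223 < 1225), so the first above is n = 35, value 1225.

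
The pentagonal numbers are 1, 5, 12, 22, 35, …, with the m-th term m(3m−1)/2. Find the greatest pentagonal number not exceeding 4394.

4347

Solve n(3n−1)/2 ≤ 4394 for integer n.
n = 54 gives 4347 ≤ 4394, while n = 55 gives 4510 > 4394; so the answer is 4347.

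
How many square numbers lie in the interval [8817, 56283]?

The n-th square number is n².
Smallest index with value ≥ 8817: n = 94 (giving 8836).
Largest index with value ≤ 56283: n = 237 (giving 56169).
Indices 94 through 237: 144 terms.

144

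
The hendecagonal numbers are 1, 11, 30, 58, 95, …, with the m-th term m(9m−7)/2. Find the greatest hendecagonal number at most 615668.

Solve n(9n−7)/2 ≤ 615668 for integer n.
n = 370 gives 614755 ≤ 615668, while n = 371 gives 618086 > 615668; so the answer is 614755.

614755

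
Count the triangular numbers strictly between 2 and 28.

5

The n-th triangular number is n(n+1)/2.
Smallest index with value > 2: n = 2 (giving 3).
Largest index with value < 28: n = 6 (giving 21).
Indices 2 through 6: 5 terms.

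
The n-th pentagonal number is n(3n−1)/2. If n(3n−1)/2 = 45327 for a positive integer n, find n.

174

Set n(3n−1)/2 = 45327, giving 3n² − n − 90654 = 0.
The discriminant is 1 + 24·45327 = 1087849, and √1087849 = 1043.
So n = (1 + 1043) / 6 = 1044/6 = 174.
Check: 174·(3·174 − 1)/2 = 45327. ✓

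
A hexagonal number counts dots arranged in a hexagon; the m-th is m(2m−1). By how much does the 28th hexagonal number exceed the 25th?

315

28·(2·28 − 1) = 1540 and 25·(2·25 − 1) = 1225.
Difference: 1540 − 1225 = 315.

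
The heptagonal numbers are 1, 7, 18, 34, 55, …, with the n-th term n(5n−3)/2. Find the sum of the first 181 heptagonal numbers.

Σ i(5i−3)/2 = (5Σi² − 3Σi) / 2 over i = 1..181.
Σi = 16471 and Σi² = 1992991.
(5·1992991 − 3·16471) / 2 = 9915542/2 = 4957771.

4957771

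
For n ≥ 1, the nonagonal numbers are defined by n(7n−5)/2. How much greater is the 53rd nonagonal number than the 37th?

5000

53·(7·53 − 5)/2 = 9699 and 37·(7·37 − 5)/2 = 4699.
Difference: 9699 − 4699 = 5000.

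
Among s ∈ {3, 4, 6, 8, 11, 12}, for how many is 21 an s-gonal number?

2

s = 3: P(3, 6) = 21. ✓
s = 4: P(4, 4) = 16 and P(4, 5) = 25; 21 is not s-gonal.
s = 6: P(6, 3) = 15 and P(6, 4) = 28; 21 is not s-gonal.
s = 8: P(8, 3) = 21. ✓
s = 11: P(11, 2) = 11 and P(11, 3) = 30; 21 is not s-gonal.
s = 12: P(12, 2) = 12 and P(12, 3) = 33; 21 is not s-gonal.
Hits: s ∈ {3, 8} → 2.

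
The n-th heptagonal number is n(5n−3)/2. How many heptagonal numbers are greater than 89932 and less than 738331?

354

The n-th heptagonal number is n(5n−3)/2.
Smallest index with value > 89932: n = 190 (giving 89965).
Largest index with value < 738331: n = 543 (giving 736308).
Indices 190 through 543: 354 terms.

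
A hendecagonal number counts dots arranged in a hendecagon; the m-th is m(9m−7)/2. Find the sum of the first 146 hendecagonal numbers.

Σ i(9i−7)/2 = (9Σi² − 7Σi) / 2 over i = 1..146.
Σi = 10731 and Σi² = 1048061.
(9·1048061 − 7·10731) / 2 = 9357432/2 = 4678716.

4678716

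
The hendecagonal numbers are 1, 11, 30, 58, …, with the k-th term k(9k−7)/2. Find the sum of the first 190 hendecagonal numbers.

Σ i(9i−7)/2 = (9Σi² − 7Σi) / 2 over i = 1..190.
Σi = 18145 and Σi² = 2304415.
(9·2304415 − 7·18145) / 2 = 20612720/2 = 10306360.

10306360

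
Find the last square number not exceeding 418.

Solve n² ≤ 418 for integer n.
n = 20 gives 400 ≤ 418, while n = 21 gives 441 > 418; so the answer is 400.

400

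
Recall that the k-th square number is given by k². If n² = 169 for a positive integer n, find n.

13

We need n² = 169, so n = √169 = 13.
Check: 13² = 169. ✓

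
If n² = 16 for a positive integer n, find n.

4

We need n² = 16, so n = √16 = 4.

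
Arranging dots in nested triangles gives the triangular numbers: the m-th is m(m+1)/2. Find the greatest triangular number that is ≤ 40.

36

Solve n(n+1)/2 ≤ 40 for integer n.
n = 8 gives 36 ≤ 40, while n = 9 gives 45 > 40; so the answer is 36.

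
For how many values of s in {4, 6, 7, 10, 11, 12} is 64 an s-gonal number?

s = 4: P(4, 8) = 64. ✓
s = 6: P(6, 5) = 45 and P(6, 6) = 66; 64 is not s-gonal.
s = 7: P(7, 5) = 55 and P(7, 6) = 81; 64 is not s-gonal.
s = 10: P(10, 4) = 52 and P(10, 5) = 85; 64 is not s-gonal.
s = 11: P(11, 4) = 58 and P(11, 5) = 95; 64 is not s-gonal.
s = 12: P(12, 4) = 64. ✓
Hits: s ∈ {4, 12} → 2.

2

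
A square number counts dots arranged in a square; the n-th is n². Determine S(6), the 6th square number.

36

6² = 36.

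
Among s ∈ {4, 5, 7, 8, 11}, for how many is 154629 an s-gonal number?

1

s = 4: P(4, 393) = 154449 and P(4, 394) = 155236; 154629 is not s-gonal.
s = 5: P(5, 321) = 154401 and P(5, 322) = 155365; 154629 is not s-gonal.
s = 7: P(7, 249) = 154629. ✓
s = 8: P(8, 227) = 154133 and P(8, 228) = 155496; 154629 is not s-gonal.
s = 11: P(11, 185) = 153365 and P(11, 186) = 155031; 154629 is not s-gonal.
Hits: s ∈ {7} → 1.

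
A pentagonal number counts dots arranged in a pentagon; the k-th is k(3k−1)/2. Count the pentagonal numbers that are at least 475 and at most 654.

4

The n-th pentagonal number is n(3n−1)/2.
Smallest index with value ≥ 475: n = 18 (giving 477).
Largest index with value ≤ 654: n = 21 (giving 651).
Indices 18 through 21: 4 terms.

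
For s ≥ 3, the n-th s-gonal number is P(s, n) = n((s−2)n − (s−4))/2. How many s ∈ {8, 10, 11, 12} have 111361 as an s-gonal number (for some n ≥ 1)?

1

s = 8: P(8, 193) = 111361. ✓
s = 10: P(10, 167) = 111055 and P(10, 168) = 112392; 111361 is not s-gonal.
s = 11: P(11, 157) = 110371 and P(11, 158) = 111785; 111361 is not s-gonal.
s = 12: P(12, 149) = 110409 and P(12, 150) = 111900; 111361 is not s-gonal.
Hits: s ∈ {8} → 1.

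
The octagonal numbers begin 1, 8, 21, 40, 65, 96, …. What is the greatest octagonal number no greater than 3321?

Solve n(3n−2) ≤ 3321 for integer n.
n = 33 gives 3201 ≤ 3321, while n = 34 gives 3400 > 3321; so the answer is 3201.

3201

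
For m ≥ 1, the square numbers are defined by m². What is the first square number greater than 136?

Solve n² > 136 for integer n.
The largest n with value ≤ 136 is 11 (since 121 ≤ 136 < 144), so the first above is n = 12, value 144.

144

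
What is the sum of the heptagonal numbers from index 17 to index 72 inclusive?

Σ i(5i−3)/2 = (5Σi² − 3Σi) / 2 over i = 17..72.
Σi = 2628 − 136 = 2492 and Σi² = 127020 − 1496 = 125524.
(5·125524 − 3·2492) / 2 = 620144/2 = 310072.

310072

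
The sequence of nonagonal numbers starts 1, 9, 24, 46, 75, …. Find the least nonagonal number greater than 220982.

Solve n(7n−5)/2 > 220982 for integer n.
The largest n with value ≤ 220982 is 251 (since 219876 ≤ 220982 < 221634), so the first above is n = 252, value 221634.

221634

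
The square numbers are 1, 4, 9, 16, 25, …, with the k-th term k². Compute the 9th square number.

The 9th square number is n² with n = 9.
9² = 81.

81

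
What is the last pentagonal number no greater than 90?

70

Solve n(3n−1)/2 ≤ 90 for integer n.
n = 7 gives 70 ≤ 90, while n = 8 gives 92 > 90; so the answer is 70.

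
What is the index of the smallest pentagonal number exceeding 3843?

51

Solve n(3n−1)/2 > 3843 for integer n.
The largest n with value ≤ 3843 is 50 (since 3725 ≤ 3843 < 3876), so the first above is n = 51, value 3876.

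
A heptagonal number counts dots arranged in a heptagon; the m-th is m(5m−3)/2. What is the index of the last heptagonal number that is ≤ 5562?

Solve n(5n−3)/2 ≤ 5562 for integer n.
n = 47 gives 5452 ≤ 5562, while n = 48 gives 5688 > 5562; so the answer is index 47.

47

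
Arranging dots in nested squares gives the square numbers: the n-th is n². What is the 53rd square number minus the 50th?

53² = 2809 and 50² = 2500.
Difference: 2809 − 2500 = 309.

309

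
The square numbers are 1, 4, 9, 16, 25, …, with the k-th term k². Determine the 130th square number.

The 130th square number is n² with n = 130.
130² = 16900.

16900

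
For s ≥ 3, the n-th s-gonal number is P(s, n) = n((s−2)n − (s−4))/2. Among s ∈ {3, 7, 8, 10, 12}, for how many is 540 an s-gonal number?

2

s = 3: P(3, 32) = 528 and P(3, 33) = 561; 540 is not s-gonal.
s = 7: P(7, 15) = 540. ✓
s = 8: P(8, 13) = 481 and P(8, 14) = 560; 540 is not s-gonal.
s = 10: P(10, 12) = 540. ✓
s = 12: P(12, 10) = 460 and P(12, 11) = 561; 540 is not s-gonal.
Hits: s ∈ {7, 10} → 2.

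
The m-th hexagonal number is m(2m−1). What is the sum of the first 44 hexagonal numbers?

Σ i(2i−1) = 2Σi² − Σi over i = 1..44.
Σi = 990 and Σi² = 29370.
2·29370 − 1·990 = 57750.

57750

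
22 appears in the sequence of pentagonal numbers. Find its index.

4

Set n(3n−1)/2 = 22, giving 3n² − n − 44 = 0.
The discriminant is 1 + 24·22 = 529, and √529 = 23.
So n = (1 + 23) / 6 = 24/6 = 4.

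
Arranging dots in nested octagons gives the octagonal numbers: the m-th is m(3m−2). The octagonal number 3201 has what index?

Set n(3n−2) = 3201, giving 3n² − 2n − 3201 = 0.
So n = (2 + 196) / 6 = 198/6 = 33.

33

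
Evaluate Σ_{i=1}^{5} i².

55

Σ_{i=1}^{5} i² = 5·6·11/6 = 55.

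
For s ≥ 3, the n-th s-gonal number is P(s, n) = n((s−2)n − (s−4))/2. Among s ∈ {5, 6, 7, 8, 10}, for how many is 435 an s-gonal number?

s = 5: P(5, 17) = 425 and P(5, 18) = 477; 435 is not s-gonal.
s = 6: P(6, 15) = 435. ✓
s = 7: P(7, 13) = 403 and P(7, 14) = 469; 435 is not s-gonal.
s = 8: P(8, 12) = 408 and P(8, 13) = 481; 435 is not s-gonal.
s = 10: P(10, 10) = 370 and P(10, 11) = 451; 435 is not s-gonal.
Hits: s ∈ {6} → 1.

1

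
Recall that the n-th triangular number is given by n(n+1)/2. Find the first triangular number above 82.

91

Solve n(n+1)/2 > 82 for integer n.
The largest n with value ≤ 82 is 12 (since 78 ≤ 82 < 91), so the first above is n = 13, value 91.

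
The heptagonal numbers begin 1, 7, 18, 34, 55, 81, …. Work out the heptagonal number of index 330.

271755

330·(5·330 − 3)/2 = 330·1647/2 = 271755.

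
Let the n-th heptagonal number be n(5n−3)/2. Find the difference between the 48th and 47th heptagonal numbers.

Consecutive heptagonal numbers differ by 5n − 4: here 5·48 − 4 = 236.

236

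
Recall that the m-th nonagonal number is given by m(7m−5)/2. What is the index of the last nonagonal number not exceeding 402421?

339

Solve n(7n−5)/2 ≤ 402421 for integer n.
n = 339 gives 401376 ≤ 402421, while n = 340 gives 403750 > 402421; so the answer is index 339.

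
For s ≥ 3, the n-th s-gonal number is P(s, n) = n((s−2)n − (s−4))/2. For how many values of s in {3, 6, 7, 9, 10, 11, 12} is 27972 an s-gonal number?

1

s = 3: P(3, 236) = 27966 and P(3, 237) = 28203; 27972 is not s-gonal.
s = 6: P(6, 118) = 27730 and P(6, 119) = 28203; 27972 is not s-gonal.
s = 7: P(7, 106) = 27931 and P(7, 107) = 28462; 27972 is not s-gonal.
s = 9: P(9, 89) = 27501 and P(9, 90) = 28125; 27972 is not s-gonal.
s = 10: P(10, 84) = 27972. ✓
s = 11: P(11, 79) = 27808 and P(11, 80) = 28520; 27972 is not s-gonal.
s = 12: P(12, 75) = 27825 and P(12, 76) = 28576; 27972 is not s-gonal.
Hits: s ∈ {10} → 1.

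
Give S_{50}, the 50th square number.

The 50th square number is n² with n = 50.
50² = 2500.

2500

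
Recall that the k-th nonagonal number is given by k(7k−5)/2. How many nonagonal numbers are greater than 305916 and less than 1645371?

The n-th nonagonal number is n(7n−5)/2.
Smallest index with value > 305916: n = 297 (giving 307989).
Largest index with value < 1645371: n = 685 (giving 1640575).
Indices 297 through 685: 389 terms.

389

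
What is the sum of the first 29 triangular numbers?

Σ i(i+1)/2 = (Σi² + Σi) / 2 over i = 1..29.
Σi = 435 and Σi² = 8555.
(1·8555 + 1·435) / 2 = 8990/2 = 4495.

4495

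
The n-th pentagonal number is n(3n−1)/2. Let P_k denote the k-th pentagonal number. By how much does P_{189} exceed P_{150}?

189·(3·189 − 1)/2 = 53487 and 150·(3·150 − 1)/2 = 33675.
Difference: 53487 − 33675 = 19812.

19812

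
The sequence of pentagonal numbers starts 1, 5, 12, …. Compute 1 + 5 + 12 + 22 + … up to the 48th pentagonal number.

56448

Σ i(3i−1)/2 = (3Σi² − Σi) / 2 over i = 1..48.
Σi = 1176 and Σi² = 38024.
(3·38024 − 1·1176) / 2 = 112896/2 = 56448.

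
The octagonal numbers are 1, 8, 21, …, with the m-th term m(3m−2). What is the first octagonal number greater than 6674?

6816

Solve n(3n−2) > 6674 for integer n.
The largest n with value ≤ 6674 is 47 (since 6533 ≤ 6674 < 6816), so the first above is n = 48, value 6816.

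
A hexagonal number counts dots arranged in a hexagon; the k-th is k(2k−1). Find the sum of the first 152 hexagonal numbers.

Σ i(2i−1) = 2Σi² − Σi over i = 1..152.
Σi = 11628 and Σi² = 1182180.
2·1182180 − 1·11628 = 2352732.

2352732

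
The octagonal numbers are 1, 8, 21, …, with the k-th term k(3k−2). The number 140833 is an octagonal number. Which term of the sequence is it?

217

Set n(3n−2) = 140833, giving 3n² − 2n − 140833 = 0.
The discriminant is 4 + 12·140833 = 1690000, and √1690000 = 1300.
So n = (2 + 1300) / 6 = 1302/6 = 217.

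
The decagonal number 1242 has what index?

18

Set n(4n−3) = 1242, giving 4n² − 3n − 1242 = 0.
The discriminant is 9 + 16·1242 = 19881, and √19881 = 141.
So n = (3 + 141) / 8 = 144/8 = 18.
Check: 18·(4·18 − 3) = 1242. ✓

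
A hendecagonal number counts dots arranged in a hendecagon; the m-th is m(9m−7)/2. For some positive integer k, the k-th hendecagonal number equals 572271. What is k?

357

Set n(9n−7)/2 = 572271, giving 9n² − 7n − 1144542 = 0.
The discriminant is 49 + 72·572271 = 41203561, and √41203561 = 6419.
So n = (7 + 6419) / 18 = 6426/18 = 357.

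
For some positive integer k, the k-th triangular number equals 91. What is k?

Set n(n+1)/2 = 91, giving n² + n − 182 = 0.
The discriminant is 1 + 8·91 = 729, and √729 = 27.
So n = (-1 + 27) / 2 = 26/2 = 13.

13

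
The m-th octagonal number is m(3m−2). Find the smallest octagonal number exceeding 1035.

Solve n(3n−2) > 1035 for integer n.
The largest n with value ≤ 1035 is 18 (since 936 ≤ 1035 < 1045), so the first above is n = 19, value 1045.

1045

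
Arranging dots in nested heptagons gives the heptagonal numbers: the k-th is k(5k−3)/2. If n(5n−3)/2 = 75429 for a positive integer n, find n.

174

Set n(5n−3)/2 = 75429, giving 5n² − 3n − 150858 = 0.
So n = (3 + 1737) / 10 = 1740/10 = 174.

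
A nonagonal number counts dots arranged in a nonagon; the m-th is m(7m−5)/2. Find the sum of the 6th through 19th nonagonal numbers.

8015

Σ i(7i−5)/2 = (7Σi² − 5Σi) / 2 over i = 6..19.
Σi = 190 − 15 = 175 and Σi² = 2470 − 55 = 2415.
(7·2415 − 5·175) / 2 = 16030/2 = 8015.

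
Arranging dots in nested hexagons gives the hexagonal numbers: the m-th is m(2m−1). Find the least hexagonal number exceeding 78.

Solve n(2n−1) > 78 for integer n.
The largest n with value ≤ 78 is 6 (since 66 ≤ 78 < 91), so the first above is n = 7, value 91.

91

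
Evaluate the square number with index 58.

The 58th square number is n² with n = 58.
58² = 3364.

3364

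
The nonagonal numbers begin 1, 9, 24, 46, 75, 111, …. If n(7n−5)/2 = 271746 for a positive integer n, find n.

Set n(7n−5)/2 = 271746, giving 7n² − 5n − 543492 = 0.
So n = (5 + 3901) / 14 = 3906/14 = 279.

279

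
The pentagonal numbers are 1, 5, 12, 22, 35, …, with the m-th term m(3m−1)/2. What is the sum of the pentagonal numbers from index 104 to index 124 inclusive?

Σ i(3i−1)/2 = (3Σi² − Σi) / 2 over i = 104..124.
Σi = 7750 − 5356 = 2394 and Σi² = 643250 − 369564 = 273686.
(3·273686 − 1·2394) / 2 = 818664/2 = 409332.

409332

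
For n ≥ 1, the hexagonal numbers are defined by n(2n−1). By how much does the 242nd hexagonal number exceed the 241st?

965

Consecutive hexagonal numbers differ by 4n − 3: here 4·242 − 3 = 965.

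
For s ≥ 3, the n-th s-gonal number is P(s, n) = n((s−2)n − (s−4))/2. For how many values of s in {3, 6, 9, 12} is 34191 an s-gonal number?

2

s = 3: P(3, 261) = 34191. ✓
s = 6: P(6, 131) = 34191. ✓
s = 9: P(9, 99) = 34056 and P(9, 100) = 34750; 34191 is not s-gonal.
s = 12: P(12, 83) = 34113 and P(12, 84) = 34944; 34191 is not s-gonal.
Hits: s ∈ {3, 6} → 2.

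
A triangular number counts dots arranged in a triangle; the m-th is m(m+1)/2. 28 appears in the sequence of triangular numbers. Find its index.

7

Set n(n+1)/2 = 28, giving n² + n − 56 = 0.
So n = (-1 + 15) / 2 = 14/2 = 7.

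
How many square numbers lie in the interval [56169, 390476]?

The n-th square number is n².
Smallest index with value ≥ 56169: n = 237 (giving 56169).
Largest index with value ≤ 390476: n = 624 (giving 389376).
Indices 237 through 624: 388 terms.

388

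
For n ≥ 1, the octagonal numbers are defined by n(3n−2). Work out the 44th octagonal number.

5720

The 44th octagonal number is n(3n−2) with n = 44.
44·(3·44 − 2) = 44·130 = 5720.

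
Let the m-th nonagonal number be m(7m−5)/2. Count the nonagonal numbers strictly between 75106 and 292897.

143

The n-th nonagonal number is n(7n−5)/2.
Smallest index with value > 75106: n = 147 (giving 75264).
Largest index with value < 292897: n = 289 (giving 291601).
Indices 147 through 289: 143 terms.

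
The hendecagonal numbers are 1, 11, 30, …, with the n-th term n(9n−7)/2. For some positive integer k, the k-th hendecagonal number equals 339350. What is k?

Set n(9n−7)/2 = 339350, giving 9n² − 7n − 678700 = 0.
The discriminant is 49 + 72·339350 = 24433249, and √24433249 = 4943.
So n = (7 + 4943) / 18 = 4950/18 = 275.

275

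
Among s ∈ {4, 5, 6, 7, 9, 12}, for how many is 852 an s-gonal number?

1

s = 4: P(4, 29) = 841 and P(4, 30) = 900; 852 is not s-gonal.
s = 5: P(5, 24) = 852. ✓
s = 6: P(6, 20) = 780 and P(6, 21) = 861; 852 is not s-gonal.
s = 7: P(7, 18) = 783 and P(7, 19) = 874; 852 is not s-gonal.
s = 9: P(9, 15) = 750 and P(9, 16) = 856; 852 is not s-gonal.
s = 12: P(12, 13) = 793 and P(12, 14) = 924; 852 is not s-gonal.
Hits: s ∈ {5} → 1.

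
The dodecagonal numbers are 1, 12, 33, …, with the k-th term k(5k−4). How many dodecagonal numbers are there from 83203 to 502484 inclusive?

The n-th dodecagonal number is n(5n−4).
Smallest index with value ≥ 83203: n = 130 (giving 83980).
Largest index with value ≤ 502484: n = 317 (giving 501177).
Indices 130 through 317: 188 terms.

188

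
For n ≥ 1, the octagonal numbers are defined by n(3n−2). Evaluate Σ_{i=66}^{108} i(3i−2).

988785

Σ i(3i−2) = 3Σi² − 2Σi over i = 66..108.
Σi = 5886 − 2145 = 3741 and Σi² = 425754 − 93665 = 332089.
3·332089 − 2·3741 = 988785.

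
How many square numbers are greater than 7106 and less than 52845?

The n-th square number is n².
Smallest index with value > 7106: n = 85 (giving 7225).
Largest index with value < 52845: n = 229 (giving 52441).
Indices 85 through 229: 145 terms.

145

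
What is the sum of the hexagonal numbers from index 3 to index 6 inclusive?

154

Σ i(2i−1) = 2Σi² − Σi over i = 3..6.
Σi = 21 − 3 = 18 and Σi² = 91 − 5 = 86.
2·86 − 1·18 = 154.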